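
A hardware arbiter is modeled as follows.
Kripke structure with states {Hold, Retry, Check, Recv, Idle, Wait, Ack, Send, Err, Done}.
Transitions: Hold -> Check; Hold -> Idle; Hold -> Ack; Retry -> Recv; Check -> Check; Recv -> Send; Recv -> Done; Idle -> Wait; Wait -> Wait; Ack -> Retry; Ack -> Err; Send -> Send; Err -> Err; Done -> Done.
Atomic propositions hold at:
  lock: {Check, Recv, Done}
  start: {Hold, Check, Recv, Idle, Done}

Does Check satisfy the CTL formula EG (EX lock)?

Sat(EX lock) = {s : some successor in {Check, Recv, Done}} = {Hold, Retry, Check, Recv, Done}
EG (EX lock): greatest fixpoint, start Z0 = {Hold, Retry, Check, Recv, Done}, keep only states in Sat with some successor in Z. Already a fixed point.
Sat(EG (EX lock)) = {Hold, Retry, Check, Recv, Done}
Check ∈ Sat(EG (EX lock)) = {Hold, Retry, Check, Recv, Done}, so the formula holds at Check.

Yes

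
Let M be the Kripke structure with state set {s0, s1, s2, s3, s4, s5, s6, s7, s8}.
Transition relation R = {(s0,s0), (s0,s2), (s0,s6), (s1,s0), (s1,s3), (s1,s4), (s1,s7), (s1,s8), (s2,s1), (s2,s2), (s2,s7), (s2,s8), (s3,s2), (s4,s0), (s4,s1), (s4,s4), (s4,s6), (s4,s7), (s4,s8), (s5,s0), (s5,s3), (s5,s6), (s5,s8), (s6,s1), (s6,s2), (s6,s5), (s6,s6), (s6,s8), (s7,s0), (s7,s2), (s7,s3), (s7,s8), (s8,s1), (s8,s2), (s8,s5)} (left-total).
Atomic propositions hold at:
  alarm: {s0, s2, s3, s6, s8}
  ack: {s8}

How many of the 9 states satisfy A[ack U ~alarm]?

4

Sat(~alarm) = {s1, s4, s5, s7}
A[ack U ~alarm]: least fixpoint, start Z0 = Sat(~alarm) = {s1, s4, s5, s7}, add states in Sat(ack) with every successor in Z. Already a fixed point.
Sat(A[ack U ~alarm]) = {s1, s4, s5, s7}
|Sat(A[ack U ~alarm])| = |{s1, s4, s5, s7}| = 4.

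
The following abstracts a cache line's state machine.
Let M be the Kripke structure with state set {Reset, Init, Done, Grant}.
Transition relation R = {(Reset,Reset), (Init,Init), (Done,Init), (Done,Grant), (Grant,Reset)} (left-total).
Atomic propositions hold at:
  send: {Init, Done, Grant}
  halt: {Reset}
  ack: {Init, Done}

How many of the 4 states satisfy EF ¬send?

3

Sat(¬send) = {Reset}
EF ¬send: least fixpoint, start Z0 = {Reset}, add states with some successor in Z. Z1 = {Reset, Grant}; Z2 = {Reset, Done, Grant}; fixed.
Sat(EF ¬send) = {Reset, Done, Grant}
|Sat(EF ¬send)| = |{Reset, Done, Grant}| = 3.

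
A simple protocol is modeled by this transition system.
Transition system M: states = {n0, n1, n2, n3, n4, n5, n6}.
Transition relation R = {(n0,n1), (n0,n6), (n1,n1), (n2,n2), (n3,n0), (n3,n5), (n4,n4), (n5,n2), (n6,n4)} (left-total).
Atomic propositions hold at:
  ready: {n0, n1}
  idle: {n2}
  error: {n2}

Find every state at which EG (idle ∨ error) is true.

Sat(idle ∨ error) = {n2}
EG (idle ∨ error): greatest fixpoint, start Z0 = {n2}, keep only states in Sat with some successor in Z. Already a fixed point.
Sat(EG (idle ∨ error)) = {n2}

{n2}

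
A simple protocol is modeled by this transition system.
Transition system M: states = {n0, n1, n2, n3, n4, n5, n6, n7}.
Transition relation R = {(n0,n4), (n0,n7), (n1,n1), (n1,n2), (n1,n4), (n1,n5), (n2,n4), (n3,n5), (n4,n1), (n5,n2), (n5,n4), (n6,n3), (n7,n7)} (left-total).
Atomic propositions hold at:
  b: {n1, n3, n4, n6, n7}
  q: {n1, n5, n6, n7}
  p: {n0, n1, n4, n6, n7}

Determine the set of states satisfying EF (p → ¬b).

Sat(¬b) = {n0, n2, n5}
Sat(p → ¬b) = {n0, n2, n3, n5}
EF (p → ¬b): least fixpoint, start Z0 = {n0, n2, n3, n5}, add states with some successor in Z. Z1 = {n0, n1, n2, n3, n5, n6}; Z2 = {n0, n1, n2, n3, n4, n5, n6}; fixed.
Sat(EF (p → ¬b)) = {n0, n1, n2, n3, n4, n5, n6}

{n0, n1, n2, n3, n4, n5, n6}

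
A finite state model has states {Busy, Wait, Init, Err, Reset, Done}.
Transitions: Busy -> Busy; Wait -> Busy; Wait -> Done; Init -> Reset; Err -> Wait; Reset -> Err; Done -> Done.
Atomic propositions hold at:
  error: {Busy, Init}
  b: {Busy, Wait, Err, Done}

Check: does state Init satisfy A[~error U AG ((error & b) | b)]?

No

Sat(~error) = {Wait, Err, Reset, Done}
Sat(error & b) = {Busy}
Sat((error & b) | b) = {Busy, Wait, Err, Done}
AG ((error & b) | b): greatest fixpoint, start Z0 = {Busy, Wait, Err, Done}, keep only states in Sat with every successor in Z. Already a fixed point.
Sat(AG ((error & b) | b)) = {Busy, Wait, Err, Done}
A[~error U AG ((error & b) | b)]: least fixpoint, start Z0 = Sat(AG ((error & b) | b)) = {Busy, Wait, Err, Done}, add states in Sat(~error) with every successor in Z. Z1 = {Busy, Wait, Err, Reset, Done}; fixed.
Sat(A[~error U AG ((error & b) | b)]) = {Busy, Wait, Err, Reset, Done}
Init ∉ Sat(A[~error U AG ((error & b) | b)]) = {Busy, Wait, Err, Reset, Done}, so the formula does not hold at Init.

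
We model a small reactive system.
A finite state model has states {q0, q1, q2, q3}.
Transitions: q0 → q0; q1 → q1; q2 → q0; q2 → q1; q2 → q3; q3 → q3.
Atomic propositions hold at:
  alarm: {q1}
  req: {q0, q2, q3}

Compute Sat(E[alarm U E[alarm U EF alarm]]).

EF alarm: least fixpoint, start Z0 = {q1}, add states with some successor in Z. Z1 = {q1, q2}; fixed.
Sat(EF alarm) = {q1, q2}
E[alarm U EF alarm]: least fixpoint, start Z0 = Sat(EF alarm) = {q1, q2}, add states in Sat(alarm) with some successor in Z. Already a fixed point.
Sat(E[alarm U EF alarm]) = {q1, q2}
E[alarm U E[alarm U EF alarm]]: least fixpoint, start Z0 = Sat(E[alarm U EF alarm]) = {q1, q2}, add states in Sat(alarm) with some successor in Z. Already a fixed point.
Sat(E[alarm U E[alarm U EF alarm]]) = {q1, q2}

{q1, q2}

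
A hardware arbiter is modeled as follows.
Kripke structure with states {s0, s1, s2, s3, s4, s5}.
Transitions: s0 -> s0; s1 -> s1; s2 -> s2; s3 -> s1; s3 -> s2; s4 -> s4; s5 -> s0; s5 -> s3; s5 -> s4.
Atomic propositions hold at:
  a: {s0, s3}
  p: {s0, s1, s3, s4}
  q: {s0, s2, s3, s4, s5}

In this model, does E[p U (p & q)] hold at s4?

Sat(p & q) = {s0, s3, s4}
E[p U (p & q)]: least fixpoint, start Z0 = Sat((p & q)) = {s0, s3, s4}, add states in Sat(p) with some successor in Z. Already a fixed point.
Sat(E[p U (p & q)]) = {s0, s3, s4}
s4 ∈ Sat(E[p U (p & q)]) = {s0, s3, s4}, so the formula holds at s4.

Yes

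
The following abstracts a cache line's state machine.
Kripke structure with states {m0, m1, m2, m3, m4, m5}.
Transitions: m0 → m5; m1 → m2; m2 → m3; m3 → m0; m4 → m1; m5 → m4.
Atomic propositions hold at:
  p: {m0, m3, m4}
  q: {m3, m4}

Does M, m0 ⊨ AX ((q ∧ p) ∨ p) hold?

Sat(q ∧ p) = {m3, m4}
Sat((q ∧ p) ∨ p) = {m0, m3, m4}
Sat(AX ((q ∧ p) ∨ p)) = {s : every successor in {m0, m3, m4}} = {m2, m3, m5}
m0 ∉ Sat(AX ((q ∧ p) ∨ p)) = {m2, m3, m5}, so the formula does not hold at m0.

No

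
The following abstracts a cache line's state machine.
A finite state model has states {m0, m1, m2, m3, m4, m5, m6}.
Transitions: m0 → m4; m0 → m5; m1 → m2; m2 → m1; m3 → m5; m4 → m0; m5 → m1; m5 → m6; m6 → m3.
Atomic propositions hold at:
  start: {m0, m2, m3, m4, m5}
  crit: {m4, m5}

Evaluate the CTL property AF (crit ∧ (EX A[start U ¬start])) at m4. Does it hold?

Sat(¬start) = {m1, m6}
A[start U ¬start]: least fixpoint, start Z0 = Sat(¬start) = {m1, m6}, add states in Sat(start) with every successor in Z. Z1 = {m1, m2, m5, m6}; Z2 = {m1, m2, m3, m5, m6}; fixed.
Sat(A[start U ¬start]) = {m1, m2, m3, m5, m6}
Sat(EX A[start U ¬start]) = {s : some successor in {m1, m2, m3, m5, m6}} = {m0, m1, m2, m3, m5, m6}
Sat(crit ∧ (EX A[start U ¬start])) = {m5}
AF (crit ∧ (EX A[start U ¬start])): least fixpoint, start Z0 = {m5}, add states with every successor in Z. Z1 = {m3, m5}; Z2 = {m3, m5, m6}; fixed.
Sat(AF (crit ∧ (EX A[start U ¬start]))) = {m3, m5, m6}
m4 ∉ Sat(AF (crit ∧ (EX A[start U ¬start]))) = {m3, m5, m6}, so the formula does not hold at m4.

No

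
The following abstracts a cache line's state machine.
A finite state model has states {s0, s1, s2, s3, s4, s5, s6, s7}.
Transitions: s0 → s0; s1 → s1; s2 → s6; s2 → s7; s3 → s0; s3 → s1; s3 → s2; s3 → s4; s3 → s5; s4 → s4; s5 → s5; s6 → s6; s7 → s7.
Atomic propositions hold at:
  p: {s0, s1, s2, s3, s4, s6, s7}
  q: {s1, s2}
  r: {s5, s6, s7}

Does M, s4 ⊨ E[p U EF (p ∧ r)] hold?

Sat(p ∧ r) = {s6, s7}
EF (p ∧ r): least fixpoint, start Z0 = {s6, s7}, add states with some successor in Z. Z1 = {s2, s6, s7}; Z2 = {s2, s3, s6, s7}; fixed.
Sat(EF (p ∧ r)) = {s2, s3, s6, s7}
E[p U EF (p ∧ r)]: least fixpoint, start Z0 = Sat(EF (p ∧ r)) = {s2, s3, s6, s7}, add states in Sat(p) with some successor in Z. Already a fixed point.
Sat(E[p U EF (p ∧ r)]) = {s2, s3, s6, s7}
s4 ∉ Sat(E[p U EF (p ∧ r)]) = {s2, s3, s6, s7}, so the formula does not hold at s4.

No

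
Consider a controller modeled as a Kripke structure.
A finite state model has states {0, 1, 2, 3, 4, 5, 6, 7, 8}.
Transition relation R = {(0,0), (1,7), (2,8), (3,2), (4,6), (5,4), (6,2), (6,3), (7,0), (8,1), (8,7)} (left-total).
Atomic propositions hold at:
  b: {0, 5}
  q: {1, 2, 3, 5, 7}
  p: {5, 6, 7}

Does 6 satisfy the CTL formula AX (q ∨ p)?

Sat(q ∨ p) = {1, 2, 3, 5, 6, 7}
Sat(AX (q ∨ p)) = {s : every successor in {1, 2, 3, 5, 6, 7}} = {1, 3, 4, 6, 8}
6 ∈ Sat(AX (q ∨ p)) = {1, 3, 4, 6, 8}, so the formula holds at 6.

Yes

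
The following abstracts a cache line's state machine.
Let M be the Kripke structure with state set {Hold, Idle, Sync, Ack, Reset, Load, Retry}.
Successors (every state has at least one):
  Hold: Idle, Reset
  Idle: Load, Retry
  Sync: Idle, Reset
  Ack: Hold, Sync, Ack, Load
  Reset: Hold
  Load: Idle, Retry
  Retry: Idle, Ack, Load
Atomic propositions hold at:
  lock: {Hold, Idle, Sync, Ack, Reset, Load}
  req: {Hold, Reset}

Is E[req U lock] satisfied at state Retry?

E[req U lock]: least fixpoint, start Z0 = Sat(lock) = {Hold, Idle, Sync, Ack, Reset, Load}, add states in Sat(req) with some successor in Z. Already a fixed point.
Sat(E[req U lock]) = {Hold, Idle, Sync, Ack, Reset, Load}
Retry ∉ Sat(E[req U lock]) = {Hold, Idle, Sync, Ack, Reset, Load}, so the formula does not hold at Retry.

No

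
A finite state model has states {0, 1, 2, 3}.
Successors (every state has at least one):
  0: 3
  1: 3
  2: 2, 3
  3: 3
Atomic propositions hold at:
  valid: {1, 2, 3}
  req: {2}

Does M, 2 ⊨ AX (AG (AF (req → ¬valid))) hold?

Sat(¬valid) = {0}
Sat(req → ¬valid) = {0, 1, 3}
AF (req → ¬valid): least fixpoint, start Z0 = {0, 1, 3}, add states with every successor in Z. Already a fixed point.
Sat(AF (req → ¬valid)) = {0, 1, 3}
AG (AF (req → ¬valid)): greatest fixpoint, start Z0 = {0, 1, 3}, keep only states in Sat with every successor in Z. Already a fixed point.
Sat(AG (AF (req → ¬valid))) = {0, 1, 3}
Sat(AX (AG (AF (req → ¬valid)))) = {s : every successor in {0, 1, 3}} = {0, 1, 3}
2 ∉ Sat(AX (AG (AF (req → ¬valid)))) = {0, 1, 3}, so the formula does not hold at 2.

No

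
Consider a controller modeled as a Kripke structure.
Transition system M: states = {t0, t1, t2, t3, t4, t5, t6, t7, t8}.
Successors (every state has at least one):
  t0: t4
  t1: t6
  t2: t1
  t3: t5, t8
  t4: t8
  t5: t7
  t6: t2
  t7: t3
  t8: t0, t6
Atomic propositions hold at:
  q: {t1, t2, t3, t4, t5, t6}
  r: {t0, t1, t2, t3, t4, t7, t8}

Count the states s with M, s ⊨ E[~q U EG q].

4

Sat(~q) = {t0, t7, t8}
EG q: greatest fixpoint, start Z0 = {t1, t2, t3, t4, t5, t6}, keep only states in Sat with some successor in Z. Z1 = {t1, t2, t3, t6}; Z2 = {t1, t2, t6}; fixed.
Sat(EG q) = {t1, t2, t6}
E[~q U EG q]: least fixpoint, start Z0 = Sat(EG q) = {t1, t2, t6}, add states in Sat(~q) with some successor in Z. Z1 = {t1, t2, t6, t8}; fixed.
Sat(E[~q U EG q]) = {t1, t2, t6, t8}
|Sat(E[~q U EG q])| = |{t1, t2, t6, t8}| = 4.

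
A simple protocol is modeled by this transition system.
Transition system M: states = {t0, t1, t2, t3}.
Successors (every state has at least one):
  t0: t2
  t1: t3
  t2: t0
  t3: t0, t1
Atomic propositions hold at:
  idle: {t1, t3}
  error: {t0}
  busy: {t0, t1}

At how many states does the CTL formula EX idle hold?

Sat(EX idle) = {s : some successor in {t1, t3}} = {t1, t3}
|Sat(EX idle)| = |{t1, t3}| = 2.

2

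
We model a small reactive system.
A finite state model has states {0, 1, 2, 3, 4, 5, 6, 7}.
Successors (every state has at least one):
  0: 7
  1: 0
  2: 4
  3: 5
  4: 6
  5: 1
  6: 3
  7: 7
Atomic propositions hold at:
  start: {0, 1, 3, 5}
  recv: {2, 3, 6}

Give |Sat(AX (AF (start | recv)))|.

Sat(start | recv) = {0, 1, 2, 3, 5, 6}
AF (start | recv): least fixpoint, start Z0 = {0, 1, 2, 3, 5, 6}, add states with every successor in Z. Z1 = {0, 1, 2, 3, 4, 5, 6}; fixed.
Sat(AF (start | recv)) = {0, 1, 2, 3, 4, 5, 6}
Sat(AX (AF (start | recv))) = {s : every successor in {0, 1, 2, 3, 4, 5, 6}} = {1, 2, 3, 4, 5, 6}
|Sat(AX (AF (start | recv)))| = |{1, 2, 3, 4, 5, 6}| = 6.

6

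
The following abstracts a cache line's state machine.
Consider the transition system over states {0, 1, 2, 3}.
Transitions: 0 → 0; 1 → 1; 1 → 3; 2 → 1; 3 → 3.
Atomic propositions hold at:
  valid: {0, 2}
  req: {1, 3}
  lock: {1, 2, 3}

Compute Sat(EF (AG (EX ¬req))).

Sat(¬req) = {0, 2}
Sat(EX ¬req) = {s : some successor in {0, 2}} = {0}
AG (EX ¬req): greatest fixpoint, start Z0 = {0}, keep only states in Sat with every successor in Z. Already a fixed point.
Sat(AG (EX ¬req)) = {0}
EF (AG (EX ¬req)): least fixpoint, start Z0 = {0}, add states with some successor in Z. Already a fixed point.
Sat(EF (AG (EX ¬req))) = {0}

{0}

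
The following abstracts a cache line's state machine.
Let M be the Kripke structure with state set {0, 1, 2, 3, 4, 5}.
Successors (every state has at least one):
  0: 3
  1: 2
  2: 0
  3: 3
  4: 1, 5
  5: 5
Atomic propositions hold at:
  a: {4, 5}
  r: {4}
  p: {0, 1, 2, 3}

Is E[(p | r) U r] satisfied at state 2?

No

Sat(p | r) = {0, 1, 2, 3, 4}
E[(p | r) U r]: least fixpoint, start Z0 = Sat(r) = {4}, add states in Sat(p | r) with some successor in Z. Already a fixed point.
Sat(E[(p | r) U r]) = {4}
2 ∉ Sat(E[(p | r) U r]) = {4}, so the formula does not hold at 2.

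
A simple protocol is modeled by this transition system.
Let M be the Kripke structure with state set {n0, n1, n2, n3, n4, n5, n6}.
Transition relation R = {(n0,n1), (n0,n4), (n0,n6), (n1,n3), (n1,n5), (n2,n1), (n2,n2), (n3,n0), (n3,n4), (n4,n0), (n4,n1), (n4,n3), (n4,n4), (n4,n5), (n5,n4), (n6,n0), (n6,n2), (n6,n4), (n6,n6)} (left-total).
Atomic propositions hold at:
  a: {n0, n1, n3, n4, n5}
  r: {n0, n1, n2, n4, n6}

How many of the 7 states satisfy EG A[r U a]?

5

A[r U a]: least fixpoint, start Z0 = Sat(a) = {n0, n1, n3, n4, n5}, add states in Sat(r) with every successor in Z. Already a fixed point.
Sat(A[r U a]) = {n0, n1, n3, n4, n5}
EG A[r U a]: greatest fixpoint, start Z0 = {n0, n1, n3, n4, n5}, keep only states in Sat with some successor in Z. Already a fixed point.
Sat(EG A[r U a]) = {n0, n1, n3, n4, n5}
|Sat(EG A[r U a])| = |{n0, n1, n3, n4, n5}| = 5.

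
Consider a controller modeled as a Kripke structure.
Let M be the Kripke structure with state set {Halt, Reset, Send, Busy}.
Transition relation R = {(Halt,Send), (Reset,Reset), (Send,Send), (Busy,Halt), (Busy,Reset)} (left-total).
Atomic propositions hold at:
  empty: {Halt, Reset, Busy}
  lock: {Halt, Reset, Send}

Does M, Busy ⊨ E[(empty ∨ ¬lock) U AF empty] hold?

Sat(¬lock) = {Busy}
Sat(empty ∨ ¬lock) = {Halt, Reset, Busy}
AF empty: least fixpoint, start Z0 = {Halt, Reset, Busy}, add states with every successor in Z. Already a fixed point.
Sat(AF empty) = {Halt, Reset, Busy}
E[(empty ∨ ¬lock) U AF empty]: least fixpoint, start Z0 = Sat(AF empty) = {Halt, Reset, Busy}, add states in Sat(empty ∨ ¬lock) with some successor in Z. Already a fixed point.
Sat(E[(empty ∨ ¬lock) U AF empty]) = {Halt, Reset, Busy}
Busy ∈ Sat(E[(empty ∨ ¬lock) U AF empty]) = {Halt, Reset, Busy}, so the formula holds at Busy.

Yes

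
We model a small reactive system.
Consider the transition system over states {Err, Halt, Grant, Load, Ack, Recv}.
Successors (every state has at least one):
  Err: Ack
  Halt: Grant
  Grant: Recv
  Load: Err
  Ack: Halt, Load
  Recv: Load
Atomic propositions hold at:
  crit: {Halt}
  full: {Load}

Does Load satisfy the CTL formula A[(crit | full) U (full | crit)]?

Yes

Sat(crit | full) = {Halt, Load}
Sat(full | crit) = {Halt, Load}
A[(crit | full) U (full | crit)]: least fixpoint, start Z0 = Sat((full | crit)) = {Halt, Load}, add states in Sat(crit | full) with every successor in Z. Already a fixed point.
Sat(A[(crit | full) U (full | crit)]) = {Halt, Load}
Load ∈ Sat(A[(crit | full) U (full | crit)]) = {Halt, Load}, so the formula holds at Load.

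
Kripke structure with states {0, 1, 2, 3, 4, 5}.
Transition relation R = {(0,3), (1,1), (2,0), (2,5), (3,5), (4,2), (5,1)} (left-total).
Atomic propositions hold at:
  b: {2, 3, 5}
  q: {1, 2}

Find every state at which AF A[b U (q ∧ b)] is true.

Sat(q ∧ b) = {2}
A[b U (q ∧ b)]: least fixpoint, start Z0 = Sat((q ∧ b)) = {2}, add states in Sat(b) with every successor in Z. Already a fixed point.
Sat(A[b U (q ∧ b)]) = {2}
AF A[b U (q ∧ b)]: least fixpoint, start Z0 = {2}, add states with every successor in Z. Z1 = {2, 4}; fixed.
Sat(AF A[b U (q ∧ b)]) = {2, 4}

{2, 4}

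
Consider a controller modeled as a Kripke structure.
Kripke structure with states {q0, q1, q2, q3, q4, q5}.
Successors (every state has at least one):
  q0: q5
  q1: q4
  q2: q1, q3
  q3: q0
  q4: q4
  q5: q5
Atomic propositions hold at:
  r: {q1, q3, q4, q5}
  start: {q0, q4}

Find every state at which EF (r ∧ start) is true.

{q1, q2, q4}

Sat(r ∧ start) = {q4}
EF (r ∧ start): least fixpoint, start Z0 = {q4}, add states with some successor in Z. Z1 = {q1, q4}; Z2 = {q1, q2, q4}; fixed.
Sat(EF (r ∧ start)) = {q1, q2, q4}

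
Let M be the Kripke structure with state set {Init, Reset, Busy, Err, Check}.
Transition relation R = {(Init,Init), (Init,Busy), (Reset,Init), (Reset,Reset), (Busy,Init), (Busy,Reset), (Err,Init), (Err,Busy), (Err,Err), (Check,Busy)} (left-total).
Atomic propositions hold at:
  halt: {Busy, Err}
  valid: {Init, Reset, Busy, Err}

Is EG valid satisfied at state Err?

Yes

EG valid: greatest fixpoint, start Z0 = {Init, Reset, Busy, Err}, keep only states in Sat with some successor in Z. Already a fixed point.
Sat(EG valid) = {Init, Reset, Busy, Err}
Err ∈ Sat(EG valid) = {Init, Reset, Busy, Err}, so the formula holds at Err.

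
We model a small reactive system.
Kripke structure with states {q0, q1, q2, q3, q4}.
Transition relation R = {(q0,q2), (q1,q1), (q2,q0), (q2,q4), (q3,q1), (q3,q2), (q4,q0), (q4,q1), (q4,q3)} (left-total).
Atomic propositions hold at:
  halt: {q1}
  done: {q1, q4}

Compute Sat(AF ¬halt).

{q0, q2, q3, q4}

Sat(¬halt) = {q0, q2, q3, q4}
AF ¬halt: least fixpoint, start Z0 = {q0, q2, q3, q4}, add states with every successor in Z. Already a fixed point.
Sat(AF ¬halt) = {q0, q2, q3, q4}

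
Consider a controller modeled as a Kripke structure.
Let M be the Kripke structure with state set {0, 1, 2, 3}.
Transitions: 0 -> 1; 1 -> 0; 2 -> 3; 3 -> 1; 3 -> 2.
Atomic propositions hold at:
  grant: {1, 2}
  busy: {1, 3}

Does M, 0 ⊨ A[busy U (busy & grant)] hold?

No

Sat(busy & grant) = {1}
A[busy U (busy & grant)]: least fixpoint, start Z0 = Sat((busy & grant)) = {1}, add states in Sat(busy) with every successor in Z. Already a fixed point.
Sat(A[busy U (busy & grant)]) = {1}
0 ∉ Sat(A[busy U (busy & grant)]) = {1}, so the formula does not hold at 0.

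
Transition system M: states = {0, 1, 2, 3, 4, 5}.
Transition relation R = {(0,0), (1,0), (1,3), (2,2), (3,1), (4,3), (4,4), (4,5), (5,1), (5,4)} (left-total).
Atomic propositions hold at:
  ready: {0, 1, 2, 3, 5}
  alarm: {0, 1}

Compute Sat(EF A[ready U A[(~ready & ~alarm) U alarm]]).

{0, 1, 3, 4, 5}

Sat(~ready) = {4}
Sat(~alarm) = {2, 3, 4, 5}
Sat(~ready & ~alarm) = {4}
A[(~ready & ~alarm) U alarm]: least fixpoint, start Z0 = Sat(alarm) = {0, 1}, add states in Sat(~ready & ~alarm) with every successor in Z. Already a fixed point.
Sat(A[(~ready & ~alarm) U alarm]) = {0, 1}
A[ready U A[(~ready & ~alarm) U alarm]]: least fixpoint, start Z0 = Sat(A[(~ready & ~alarm) U alarm]) = {0, 1}, add states in Sat(ready) with every successor in Z. Z1 = {0, 1, 3}; fixed.
Sat(A[ready U A[(~ready & ~alarm) U alarm]]) = {0, 1, 3}
EF A[ready U A[(~ready & ~alarm) U alarm]]: least fixpoint, start Z0 = {0, 1, 3}, add states with some successor in Z. Z1 = {0, 1, 3, 4, 5}; fixed.
Sat(EF A[ready U A[(~ready & ~alarm) U alarm]]) = {0, 1, 3, 4, 5}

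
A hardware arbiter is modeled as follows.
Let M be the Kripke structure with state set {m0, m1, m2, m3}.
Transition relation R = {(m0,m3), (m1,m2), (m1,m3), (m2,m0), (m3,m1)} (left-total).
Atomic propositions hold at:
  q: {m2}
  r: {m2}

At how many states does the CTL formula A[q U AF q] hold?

AF q: least fixpoint, start Z0 = {m2}, add states with every successor in Z. Already a fixed point.
Sat(AF q) = {m2}
A[q U AF q]: least fixpoint, start Z0 = Sat(AF q) = {m2}, add states in Sat(q) with every successor in Z. Already a fixed point.
Sat(A[q U AF q]) = {m2}
|Sat(A[q U AF q])| = |{m2}| = 1.

1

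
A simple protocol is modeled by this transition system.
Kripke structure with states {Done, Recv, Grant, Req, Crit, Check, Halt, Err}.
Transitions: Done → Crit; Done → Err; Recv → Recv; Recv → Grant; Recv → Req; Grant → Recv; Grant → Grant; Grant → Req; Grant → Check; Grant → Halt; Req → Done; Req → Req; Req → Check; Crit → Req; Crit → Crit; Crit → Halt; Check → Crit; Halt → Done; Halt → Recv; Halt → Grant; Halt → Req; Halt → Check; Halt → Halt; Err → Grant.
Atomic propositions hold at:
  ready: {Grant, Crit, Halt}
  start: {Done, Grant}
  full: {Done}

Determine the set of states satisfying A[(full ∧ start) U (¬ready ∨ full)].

{Done, Recv, Req, Check, Err}

Sat(full ∧ start) = {Done}
Sat(¬ready) = {Done, Recv, Req, Check, Err}
Sat(¬ready ∨ full) = {Done, Recv, Req, Check, Err}
A[(full ∧ start) U (¬ready ∨ full)]: least fixpoint, start Z0 = Sat((¬ready ∨ full)) = {Done, Recv, Req, Check, Err}, add states in Sat(full ∧ start) with every successor in Z. Already a fixed point.
Sat(A[(full ∧ start) U (¬ready ∨ full)]) = {Done, Recv, Req, Check, Err}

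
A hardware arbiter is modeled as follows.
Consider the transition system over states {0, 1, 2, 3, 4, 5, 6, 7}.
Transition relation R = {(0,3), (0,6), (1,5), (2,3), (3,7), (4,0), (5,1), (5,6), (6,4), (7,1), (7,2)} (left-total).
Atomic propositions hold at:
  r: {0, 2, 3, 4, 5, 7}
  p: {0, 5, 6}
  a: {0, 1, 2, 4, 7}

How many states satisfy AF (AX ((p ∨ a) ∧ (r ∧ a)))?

Sat(p ∨ a) = {0, 1, 2, 4, 5, 6, 7}
Sat(r ∧ a) = {0, 2, 4, 7}
Sat((p ∨ a) ∧ (r ∧ a)) = {0, 2, 4, 7}
Sat(AX ((p ∨ a) ∧ (r ∧ a))) = {s : every successor in {0, 2, 4, 7}} = {3, 4, 6}
AF (AX ((p ∨ a) ∧ (r ∧ a))): least fixpoint, start Z0 = {3, 4, 6}, add states with every successor in Z. Z1 = {0, 2, 3, 4, 6}; fixed.
Sat(AF (AX ((p ∨ a) ∧ (r ∧ a)))) = {0, 2, 3, 4, 6}
|Sat(AF (AX ((p ∨ a) ∧ (r ∧ a))))| = |{0, 2, 3, 4, 6}| = 5.

5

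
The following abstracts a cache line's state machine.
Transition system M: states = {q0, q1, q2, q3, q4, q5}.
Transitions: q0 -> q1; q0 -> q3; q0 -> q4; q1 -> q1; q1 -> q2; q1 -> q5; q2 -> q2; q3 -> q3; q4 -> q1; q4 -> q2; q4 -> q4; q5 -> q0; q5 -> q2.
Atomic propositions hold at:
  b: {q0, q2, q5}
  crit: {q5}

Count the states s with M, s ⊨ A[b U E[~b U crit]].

Sat(~b) = {q1, q3, q4}
E[~b U crit]: least fixpoint, start Z0 = Sat(crit) = {q5}, add states in Sat(~b) with some successor in Z. Z1 = {q1, q5}; Z2 = {q1, q4, q5}; fixed.
Sat(E[~b U crit]) = {q1, q4, q5}
A[b U E[~b U crit]]: least fixpoint, start Z0 = Sat(E[~b U crit]) = {q1, q4, q5}, add states in Sat(b) with every successor in Z. Already a fixed point.
Sat(A[b U E[~b U crit]]) = {q1, q4, q5}
|Sat(A[b U E[~b U crit]])| = |{q1, q4, q5}| = 3.

3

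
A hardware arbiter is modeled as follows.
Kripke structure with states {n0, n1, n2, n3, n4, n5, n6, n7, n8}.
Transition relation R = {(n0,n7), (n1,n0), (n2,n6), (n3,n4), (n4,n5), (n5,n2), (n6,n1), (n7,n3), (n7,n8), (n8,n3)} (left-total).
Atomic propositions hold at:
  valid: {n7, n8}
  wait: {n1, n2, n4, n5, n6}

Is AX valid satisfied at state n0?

Sat(AX valid) = {s : every successor in {n7, n8}} = {n0}
n0 ∈ Sat(AX valid) = {n0}, so the formula holds at n0.

Yes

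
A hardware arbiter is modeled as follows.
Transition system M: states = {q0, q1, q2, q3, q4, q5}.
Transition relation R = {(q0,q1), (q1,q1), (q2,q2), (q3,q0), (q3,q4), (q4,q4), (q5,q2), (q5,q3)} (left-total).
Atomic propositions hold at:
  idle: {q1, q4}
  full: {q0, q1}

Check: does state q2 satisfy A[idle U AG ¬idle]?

Sat(¬idle) = {q0, q2, q3, q5}
AG ¬idle: greatest fixpoint, start Z0 = {q0, q2, q3, q5}, keep only states in Sat with every successor in Z. Z1 = {q2, q5}; Z2 = {q2}; fixed.
Sat(AG ¬idle) = {q2}
A[idle U AG ¬idle]: least fixpoint, start Z0 = Sat(AG ¬idle) = {q2}, add states in Sat(idle) with every successor in Z. Already a fixed point.
Sat(A[idle U AG ¬idle]) = {q2}
q2 ∈ Sat(A[idle U AG ¬idle]) = {q2}, so the formula holds at q2.

Yes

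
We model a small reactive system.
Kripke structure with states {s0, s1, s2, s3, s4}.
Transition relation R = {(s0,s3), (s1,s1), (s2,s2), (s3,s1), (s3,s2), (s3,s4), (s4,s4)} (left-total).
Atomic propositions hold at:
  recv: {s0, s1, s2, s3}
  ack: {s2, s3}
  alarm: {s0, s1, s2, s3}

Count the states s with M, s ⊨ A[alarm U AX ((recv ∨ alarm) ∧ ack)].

Sat(recv ∨ alarm) = {s0, s1, s2, s3}
Sat((recv ∨ alarm) ∧ ack) = {s2, s3}
Sat(AX ((recv ∨ alarm) ∧ ack)) = {s : every successor in {s2, s3}} = {s0, s2}
A[alarm U AX ((recv ∨ alarm) ∧ ack)]: least fixpoint, start Z0 = Sat(AX ((recv ∨ alarm) ∧ ack)) = {s0, s2}, add states in Sat(alarm) with every successor in Z. Already a fixed point.
Sat(A[alarm U AX ((recv ∨ alarm) ∧ ack)]) = {s0, s2}
|Sat(A[alarm U AX ((recv ∨ alarm) ∧ ack)])| = |{s0, s2}| = 2.

2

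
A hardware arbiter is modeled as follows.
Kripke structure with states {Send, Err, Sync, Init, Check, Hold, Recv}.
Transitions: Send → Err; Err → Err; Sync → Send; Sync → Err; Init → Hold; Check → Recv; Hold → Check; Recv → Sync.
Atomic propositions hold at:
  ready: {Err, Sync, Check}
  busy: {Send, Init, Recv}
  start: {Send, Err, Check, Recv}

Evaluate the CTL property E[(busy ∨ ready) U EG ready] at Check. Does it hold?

Sat(busy ∨ ready) = {Send, Err, Sync, Init, Check, Recv}
EG ready: greatest fixpoint, start Z0 = {Err, Sync, Check}, keep only states in Sat with some successor in Z. Z1 = {Err, Sync}; fixed.
Sat(EG ready) = {Err, Sync}
E[(busy ∨ ready) U EG ready]: least fixpoint, start Z0 = Sat(EG ready) = {Err, Sync}, add states in Sat(busy ∨ ready) with some successor in Z. Z1 = {Send, Err, Sync, Recv}; Z2 = {Send, Err, Sync, Check, Recv}; fixed.
Sat(E[(busy ∨ ready) U EG ready]) = {Send, Err, Sync, Check, Recv}
Check ∈ Sat(E[(busy ∨ ready) U EG ready]) = {Send, Err, Sync, Check, Recv}, so the formula holds at Check.

Yes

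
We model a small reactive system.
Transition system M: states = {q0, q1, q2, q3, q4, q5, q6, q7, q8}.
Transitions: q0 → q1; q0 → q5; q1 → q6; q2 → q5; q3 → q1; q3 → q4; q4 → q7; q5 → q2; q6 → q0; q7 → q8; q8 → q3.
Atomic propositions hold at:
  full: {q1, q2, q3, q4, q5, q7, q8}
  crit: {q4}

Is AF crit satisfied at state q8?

AF crit: least fixpoint, start Z0 = {q4}, add states with every successor in Z. Already a fixed point.
Sat(AF crit) = {q4}
q8 ∉ Sat(AF crit) = {q4}, so the formula does not hold at q8.

No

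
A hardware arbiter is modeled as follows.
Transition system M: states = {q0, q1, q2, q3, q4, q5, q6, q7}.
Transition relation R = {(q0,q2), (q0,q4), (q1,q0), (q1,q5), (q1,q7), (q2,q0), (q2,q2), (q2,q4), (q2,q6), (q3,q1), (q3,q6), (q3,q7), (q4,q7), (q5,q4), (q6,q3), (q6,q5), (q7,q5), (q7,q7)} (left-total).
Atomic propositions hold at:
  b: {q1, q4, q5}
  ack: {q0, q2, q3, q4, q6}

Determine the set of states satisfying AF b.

{q1, q4, q5}

AF b: least fixpoint, start Z0 = {q1, q4, q5}, add states with every successor in Z. Already a fixed point.
Sat(AF b) = {q1, q4, q5}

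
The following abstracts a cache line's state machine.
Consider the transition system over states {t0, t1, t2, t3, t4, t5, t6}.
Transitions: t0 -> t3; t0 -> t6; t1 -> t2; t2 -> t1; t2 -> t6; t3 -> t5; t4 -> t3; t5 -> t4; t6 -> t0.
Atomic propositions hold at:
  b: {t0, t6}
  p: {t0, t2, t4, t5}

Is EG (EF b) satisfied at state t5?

No

EF b: least fixpoint, start Z0 = {t0, t6}, add states with some successor in Z. Z1 = {t0, t2, t6}; Z2 = {t0, t1, t2, t6}; fixed.
Sat(EF b) = {t0, t1, t2, t6}
EG (EF b): greatest fixpoint, start Z0 = {t0, t1, t2, t6}, keep only states in Sat with some successor in Z. Already a fixed point.
Sat(EG (EF b)) = {t0, t1, t2, t6}
t5 ∉ Sat(EG (EF b)) = {t0, t1, t2, t6}, so the formula does not hold at t5.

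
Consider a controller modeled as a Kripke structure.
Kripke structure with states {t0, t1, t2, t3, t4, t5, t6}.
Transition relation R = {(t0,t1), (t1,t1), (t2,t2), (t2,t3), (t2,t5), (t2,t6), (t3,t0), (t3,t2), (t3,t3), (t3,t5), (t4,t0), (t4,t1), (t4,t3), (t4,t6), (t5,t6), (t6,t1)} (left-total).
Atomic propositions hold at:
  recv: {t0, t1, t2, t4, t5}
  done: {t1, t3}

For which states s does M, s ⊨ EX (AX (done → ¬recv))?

Sat(¬recv) = {t3, t6}
Sat(done → ¬recv) = {t0, t2, t3, t4, t5, t6}
Sat(AX (done → ¬recv)) = {s : every successor in {t0, t2, t3, t4, t5, t6}} = {t2, t3, t5}
Sat(EX (AX (done → ¬recv))) = {s : some successor in {t2, t3, t5}} = {t2, t3, t4}

{t2, t3, t4}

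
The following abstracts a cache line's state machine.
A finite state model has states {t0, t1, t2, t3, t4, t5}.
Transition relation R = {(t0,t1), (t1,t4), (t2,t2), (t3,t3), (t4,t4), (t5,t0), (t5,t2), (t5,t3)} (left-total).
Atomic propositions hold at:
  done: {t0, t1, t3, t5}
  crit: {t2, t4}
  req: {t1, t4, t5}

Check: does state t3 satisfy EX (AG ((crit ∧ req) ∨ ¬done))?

No

Sat(crit ∧ req) = {t4}
Sat(¬done) = {t2, t4}
Sat((crit ∧ req) ∨ ¬done) = {t2, t4}
AG ((crit ∧ req) ∨ ¬done): greatest fixpoint, start Z0 = {t2, t4}, keep only states in Sat with every successor in Z. Already a fixed point.
Sat(AG ((crit ∧ req) ∨ ¬done)) = {t2, t4}
Sat(EX (AG ((crit ∧ req) ∨ ¬done))) = {s : some successor in {t2, t4}} = {t1, t2, t4, t5}
t3 ∉ Sat(EX (AG ((crit ∧ req) ∨ ¬done))) = {t1, t2, t4, t5}, so the formula does not hold at t3.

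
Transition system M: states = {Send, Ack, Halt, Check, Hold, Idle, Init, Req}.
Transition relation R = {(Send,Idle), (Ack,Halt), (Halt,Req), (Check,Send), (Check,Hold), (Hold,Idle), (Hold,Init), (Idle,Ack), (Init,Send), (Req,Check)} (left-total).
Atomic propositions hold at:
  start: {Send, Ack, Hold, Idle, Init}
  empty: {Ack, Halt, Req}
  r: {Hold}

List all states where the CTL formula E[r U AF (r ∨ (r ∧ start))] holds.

{Hold}

Sat(r ∧ start) = {Hold}
Sat(r ∨ (r ∧ start)) = {Hold}
AF (r ∨ (r ∧ start)): least fixpoint, start Z0 = {Hold}, add states with every successor in Z. Already a fixed point.
Sat(AF (r ∨ (r ∧ start))) = {Hold}
E[r U AF (r ∨ (r ∧ start))]: least fixpoint, start Z0 = Sat(AF (r ∨ (r ∧ start))) = {Hold}, add states in Sat(r) with some successor in Z. Already a fixed point.
Sat(E[r U AF (r ∨ (r ∧ start))]) = {Hold}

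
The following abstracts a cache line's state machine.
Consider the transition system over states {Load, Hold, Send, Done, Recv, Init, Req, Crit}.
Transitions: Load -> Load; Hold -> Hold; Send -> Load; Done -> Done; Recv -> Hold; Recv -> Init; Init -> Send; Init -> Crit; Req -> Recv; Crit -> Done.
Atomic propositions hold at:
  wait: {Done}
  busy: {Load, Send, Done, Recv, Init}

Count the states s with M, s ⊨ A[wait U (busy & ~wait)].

4

Sat(~wait) = {Load, Hold, Send, Recv, Init, Req, Crit}
Sat(busy & ~wait) = {Load, Send, Recv, Init}
A[wait U (busy & ~wait)]: least fixpoint, start Z0 = Sat((busy & ~wait)) = {Load, Send, Recv, Init}, add states in Sat(wait) with every successor in Z. Already a fixed point.
Sat(A[wait U (busy & ~wait)]) = {Load, Send, Recv, Init}
|Sat(A[wait U (busy & ~wait)])| = |{Load, Send, Recv, Init}| = 4.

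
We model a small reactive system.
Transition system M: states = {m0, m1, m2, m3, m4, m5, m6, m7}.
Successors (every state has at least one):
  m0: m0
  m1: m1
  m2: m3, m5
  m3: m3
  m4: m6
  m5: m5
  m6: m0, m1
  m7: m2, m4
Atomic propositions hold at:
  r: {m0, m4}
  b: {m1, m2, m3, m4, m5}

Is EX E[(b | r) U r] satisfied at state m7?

Yes

Sat(b | r) = {m0, m1, m2, m3, m4, m5}
E[(b | r) U r]: least fixpoint, start Z0 = Sat(r) = {m0, m4}, add states in Sat(b | r) with some successor in Z. Already a fixed point.
Sat(E[(b | r) U r]) = {m0, m4}
Sat(EX E[(b | r) U r]) = {s : some successor in {m0, m4}} = {m0, m6, m7}
m7 ∈ Sat(EX E[(b | r) U r]) = {m0, m6, m7}, so the formula holds at m7.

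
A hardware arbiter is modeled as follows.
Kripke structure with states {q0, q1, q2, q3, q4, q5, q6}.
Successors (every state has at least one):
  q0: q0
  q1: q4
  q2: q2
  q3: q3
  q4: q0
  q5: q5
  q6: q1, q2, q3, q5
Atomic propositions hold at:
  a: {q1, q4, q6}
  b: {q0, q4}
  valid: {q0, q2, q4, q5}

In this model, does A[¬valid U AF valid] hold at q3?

Sat(¬valid) = {q1, q3, q6}
AF valid: least fixpoint, start Z0 = {q0, q2, q4, q5}, add states with every successor in Z. Z1 = {q0, q1, q2, q4, q5}; fixed.
Sat(AF valid) = {q0, q1, q2, q4, q5}
A[¬valid U AF valid]: least fixpoint, start Z0 = Sat(AF valid) = {q0, q1, q2, q4, q5}, add states in Sat(¬valid) with every successor in Z. Already a fixed point.
Sat(A[¬valid U AF valid]) = {q0, q1, q2, q4, q5}
q3 ∉ Sat(A[¬valid U AF valid]) = {q0, q1, q2, q4, q5}, so the formula does not hold at q3.

No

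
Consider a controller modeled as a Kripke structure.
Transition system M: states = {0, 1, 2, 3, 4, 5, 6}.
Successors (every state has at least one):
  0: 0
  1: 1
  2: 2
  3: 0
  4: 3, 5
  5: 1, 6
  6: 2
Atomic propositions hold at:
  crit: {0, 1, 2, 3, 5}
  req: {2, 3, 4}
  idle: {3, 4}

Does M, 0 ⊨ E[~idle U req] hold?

Sat(~idle) = {0, 1, 2, 5, 6}
E[~idle U req]: least fixpoint, start Z0 = Sat(req) = {2, 3, 4}, add states in Sat(~idle) with some successor in Z. Z1 = {2, 3, 4, 6}; Z2 = {2, 3, 4, 5, 6}; fixed.
Sat(E[~idle U req]) = {2, 3, 4, 5, 6}
0 ∉ Sat(E[~idle U req]) = {2, 3, 4, 5, 6}, so the formula does not hold at 0.

No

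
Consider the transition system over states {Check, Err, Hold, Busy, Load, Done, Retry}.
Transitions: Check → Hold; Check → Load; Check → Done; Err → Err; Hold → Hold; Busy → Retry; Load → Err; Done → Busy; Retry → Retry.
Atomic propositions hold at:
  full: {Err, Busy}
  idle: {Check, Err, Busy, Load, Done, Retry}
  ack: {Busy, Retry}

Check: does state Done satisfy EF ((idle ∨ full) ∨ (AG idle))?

Sat(idle ∨ full) = {Check, Err, Busy, Load, Done, Retry}
AG idle: greatest fixpoint, start Z0 = {Check, Err, Busy, Load, Done, Retry}, keep only states in Sat with every successor in Z. Z1 = {Err, Busy, Load, Done, Retry}; fixed.
Sat(AG idle) = {Err, Busy, Load, Done, Retry}
Sat((idle ∨ full) ∨ (AG idle)) = {Check, Err, Busy, Load, Done, Retry}
EF ((idle ∨ full) ∨ (AG idle)): least fixpoint, start Z0 = {Check, Err, Busy, Load, Done, Retry}, add states with some successor in Z. Already a fixed point.
Sat(EF ((idle ∨ full) ∨ (AG idle))) = {Check, Err, Busy, Load, Done, Retry}
Done ∈ Sat(EF ((idle ∨ full) ∨ (AG idle))) = {Check, Err, Busy, Load, Done, Retry}, so the formula holds at Done.

Yes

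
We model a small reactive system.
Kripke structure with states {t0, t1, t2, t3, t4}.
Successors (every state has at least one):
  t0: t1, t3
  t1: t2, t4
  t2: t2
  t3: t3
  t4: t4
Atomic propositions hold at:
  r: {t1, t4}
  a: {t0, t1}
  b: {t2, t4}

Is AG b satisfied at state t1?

AG b: greatest fixpoint, start Z0 = {t2, t4}, keep only states in Sat with every successor in Z. Already a fixed point.
Sat(AG b) = {t2, t4}
t1 ∉ Sat(AG b) = {t2, t4}, so the formula does not hold at t1.

No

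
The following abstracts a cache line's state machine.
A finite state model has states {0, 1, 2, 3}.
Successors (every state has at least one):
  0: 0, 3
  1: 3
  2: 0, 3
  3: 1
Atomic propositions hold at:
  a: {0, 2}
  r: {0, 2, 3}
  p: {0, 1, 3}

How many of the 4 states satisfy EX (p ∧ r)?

3

Sat(p ∧ r) = {0, 3}
Sat(EX (p ∧ r)) = {s : some successor in {0, 3}} = {0, 1, 2}
|Sat(EX (p ∧ r))| = |{0, 1, 2}| = 3.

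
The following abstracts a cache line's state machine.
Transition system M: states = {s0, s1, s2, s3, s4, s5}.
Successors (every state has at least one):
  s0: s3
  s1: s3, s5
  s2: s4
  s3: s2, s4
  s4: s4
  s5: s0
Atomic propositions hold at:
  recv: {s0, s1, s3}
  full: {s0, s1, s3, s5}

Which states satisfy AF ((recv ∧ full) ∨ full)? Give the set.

Sat(recv ∧ full) = {s0, s1, s3}
Sat((recv ∧ full) ∨ full) = {s0, s1, s3, s5}
AF ((recv ∧ full) ∨ full): least fixpoint, start Z0 = {s0, s1, s3, s5}, add states with every successor in Z. Already a fixed point.
Sat(AF ((recv ∧ full) ∨ full)) = {s0, s1, s3, s5}

{s0, s1, s3, s5}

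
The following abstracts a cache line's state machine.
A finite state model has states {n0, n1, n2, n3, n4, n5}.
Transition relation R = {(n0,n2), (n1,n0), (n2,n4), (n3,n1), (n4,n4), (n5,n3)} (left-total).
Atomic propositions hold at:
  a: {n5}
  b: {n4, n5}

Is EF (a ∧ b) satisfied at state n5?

Yes

Sat(a ∧ b) = {n5}
EF (a ∧ b): least fixpoint, start Z0 = {n5}, add states with some successor in Z. Already a fixed point.
Sat(EF (a ∧ b)) = {n5}
n5 ∈ Sat(EF (a ∧ b)) = {n5}, so the formula holds at n5.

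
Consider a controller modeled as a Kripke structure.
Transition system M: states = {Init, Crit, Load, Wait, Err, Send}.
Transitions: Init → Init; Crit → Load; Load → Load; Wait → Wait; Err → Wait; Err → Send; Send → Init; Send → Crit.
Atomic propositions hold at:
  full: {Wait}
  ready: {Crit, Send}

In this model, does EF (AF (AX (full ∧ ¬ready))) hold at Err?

Sat(¬ready) = {Init, Load, Wait, Err}
Sat(full ∧ ¬ready) = {Wait}
Sat(AX (full ∧ ¬ready)) = {s : every successor in {Wait}} = {Wait}
AF (AX (full ∧ ¬ready)): least fixpoint, start Z0 = {Wait}, add states with every successor in Z. Already a fixed point.
Sat(AF (AX (full ∧ ¬ready))) = {Wait}
EF (AF (AX (full ∧ ¬ready))): least fixpoint, start Z0 = {Wait}, add states with some successor in Z. Z1 = {Wait, Err}; fixed.
Sat(EF (AF (AX (full ∧ ¬ready)))) = {Wait, Err}
Err ∈ Sat(EF (AF (AX (full ∧ ¬ready)))) = {Wait, Err}, so the formula holds at Err.

Yes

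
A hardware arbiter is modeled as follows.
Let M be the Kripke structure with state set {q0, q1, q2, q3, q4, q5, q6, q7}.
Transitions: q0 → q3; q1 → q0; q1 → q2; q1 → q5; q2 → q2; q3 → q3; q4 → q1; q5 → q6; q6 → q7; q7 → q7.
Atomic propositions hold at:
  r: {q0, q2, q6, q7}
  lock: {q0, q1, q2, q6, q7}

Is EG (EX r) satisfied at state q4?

Sat(EX r) = {s : some successor in {q0, q2, q6, q7}} = {q1, q2, q5, q6, q7}
EG (EX r): greatest fixpoint, start Z0 = {q1, q2, q5, q6, q7}, keep only states in Sat with some successor in Z. Already a fixed point.
Sat(EG (EX r)) = {q1, q2, q5, q6, q7}
q4 ∉ Sat(EG (EX r)) = {q1, q2, q5, q6, q7}, so the formula does not hold at q4.

No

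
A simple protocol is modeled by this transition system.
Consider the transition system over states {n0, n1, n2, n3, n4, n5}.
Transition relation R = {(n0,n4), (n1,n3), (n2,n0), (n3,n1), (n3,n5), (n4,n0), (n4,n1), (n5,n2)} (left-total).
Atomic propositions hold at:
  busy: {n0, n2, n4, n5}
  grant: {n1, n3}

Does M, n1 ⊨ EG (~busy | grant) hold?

Sat(~busy) = {n1, n3}
Sat(~busy | grant) = {n1, n3}
EG (~busy | grant): greatest fixpoint, start Z0 = {n1, n3}, keep only states in Sat with some successor in Z. Already a fixed point.
Sat(EG (~busy | grant)) = {n1, n3}
n1 ∈ Sat(EG (~busy | grant)) = {n1, n3}, so the formula holds at n1.

Yes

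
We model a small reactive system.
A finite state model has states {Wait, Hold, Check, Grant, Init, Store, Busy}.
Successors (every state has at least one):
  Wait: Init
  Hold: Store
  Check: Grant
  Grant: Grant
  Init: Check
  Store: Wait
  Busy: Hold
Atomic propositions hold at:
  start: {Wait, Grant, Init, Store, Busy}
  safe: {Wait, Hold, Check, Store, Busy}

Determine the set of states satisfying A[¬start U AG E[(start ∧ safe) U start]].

Sat(¬start) = {Hold, Check}
Sat(start ∧ safe) = {Wait, Store, Busy}
E[(start ∧ safe) U start]: least fixpoint, start Z0 = Sat(start) = {Wait, Grant, Init, Store, Busy}, add states in Sat(start ∧ safe) with some successor in Z. Already a fixed point.
Sat(E[(start ∧ safe) U start]) = {Wait, Grant, Init, Store, Busy}
AG E[(start ∧ safe) U start]: greatest fixpoint, start Z0 = {Wait, Grant, Init, Store, Busy}, keep only states in Sat with every successor in Z. Z1 = {Wait, Grant, Store}; Z2 = {Grant, Store}; Z3 = {Grant}; fixed.
Sat(AG E[(start ∧ safe) U start]) = {Grant}
A[¬start U AG E[(start ∧ safe) U start]]: least fixpoint, start Z0 = Sat(AG E[(start ∧ safe) U start]) = {Grant}, add states in Sat(¬start) with every successor in Z. Z1 = {Check, Grant}; fixed.
Sat(A[¬start U AG E[(start ∧ safe) U start]]) = {Check, Grant}

{Check, Grant}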